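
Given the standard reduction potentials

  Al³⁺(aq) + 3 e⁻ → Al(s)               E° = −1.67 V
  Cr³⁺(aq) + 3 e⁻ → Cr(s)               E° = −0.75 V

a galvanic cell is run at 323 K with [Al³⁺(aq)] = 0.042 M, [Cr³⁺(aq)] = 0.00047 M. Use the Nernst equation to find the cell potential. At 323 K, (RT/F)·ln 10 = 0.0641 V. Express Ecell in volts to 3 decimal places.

+0.878 V

Cr³⁺/Cr is reduced (cathode, E° = −0.75 V) and Al³⁺/Al is oxidized (anode).
The standard potential is −0.75 − (−1.67) = +0.92 V and the balanced reaction transfers n = 3 electrons.
Balancing gives Cr³⁺(aq) + Al(s) → Cr(s) + Al³⁺(aq); hence Q = [Al³⁺(aq)] / [Cr³⁺(aq)] = 89.4 (log Q = 1.951).
By the Nernst equation, E = +0.92 − (0.0641/3)·(1.951) = +0.878 V.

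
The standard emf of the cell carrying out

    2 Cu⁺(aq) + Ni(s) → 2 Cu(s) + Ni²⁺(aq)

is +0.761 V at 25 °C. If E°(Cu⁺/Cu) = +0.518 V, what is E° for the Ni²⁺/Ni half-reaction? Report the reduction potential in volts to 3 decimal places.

−0.243 V

In the reaction as written the Cu⁺/Cu couple is reduced (cathode) and Ni²⁺/Ni is oxidized (anode), so E°cell = E°(Cu⁺/Cu) − E°(Ni²⁺/Ni).
E°(Ni²⁺/Ni) = E°(cathode) − E°cell = +0.518 − (+0.761) = −0.243 V.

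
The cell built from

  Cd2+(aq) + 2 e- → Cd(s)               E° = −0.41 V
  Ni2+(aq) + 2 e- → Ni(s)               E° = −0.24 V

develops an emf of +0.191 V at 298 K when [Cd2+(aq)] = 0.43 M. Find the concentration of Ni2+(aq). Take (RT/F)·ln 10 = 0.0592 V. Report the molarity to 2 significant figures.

The Ni²⁺/Ni couple has the larger reduction potential, so it is the cathode: E°cell = −0.24 − (−0.41) = +0.17 V and n = 2.
Since E = E° − (0.0592/n)·log Q, log Q = n(E° − E)/0.0592 = −0.709.
The balanced reaction is Ni2+(aq) + Cd(s) → Ni(s) + Cd2+(aq), so Q = [Cd2+(aq)] / [Ni2+(aq)].
Solving for the unknown gives log [Ni2+(aq)] = 0.342, so [Ni2+(aq)] ≈ 2.2 M.

2.2 M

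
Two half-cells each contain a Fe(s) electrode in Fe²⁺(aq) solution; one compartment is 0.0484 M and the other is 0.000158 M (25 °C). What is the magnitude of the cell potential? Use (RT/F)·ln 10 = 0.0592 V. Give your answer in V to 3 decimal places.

0.074 V

For a concentration cell E°cell = 0, since both electrodes use the same couple.
The compartment with the higher Fe²⁺(aq) concentration (0.0484 M) acts as the cathode; ions are reduced there and produced at the dilute (0.000158 M) anode.
With n = 2, Ecell = −(0.0592/2)·log([dilute]/[conc]) = −(0.0592/2)·log(0.000158/0.0484) = +0.074 V.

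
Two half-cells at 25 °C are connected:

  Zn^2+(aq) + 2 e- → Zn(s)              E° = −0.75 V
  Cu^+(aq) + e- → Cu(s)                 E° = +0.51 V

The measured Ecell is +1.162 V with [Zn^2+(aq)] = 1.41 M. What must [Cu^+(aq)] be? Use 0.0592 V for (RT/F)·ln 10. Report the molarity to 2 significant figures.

With Cu⁺/Cu at the cathode and Zn²⁺/Zn at the anode, E°cell = +0.51 − (−0.75) = +1.26 V (n = 2).
From the Nernst equation, log Q = n(E° − E)/0.0592 = 2·(+1.26 − (+1.162))/0.0592 = 3.311.
For 2 Cu^+(aq) + Zn(s) → 2 Cu(s) + Zn^2+(aq), the reaction quotient is Q = [Zn^2+(aq)] / [Cu^+(aq)]^2.
Solving for the unknown gives log [Cu^+(aq)] = −1.581, so [Cu^+(aq)] ≈ 0.026 M.

0.026 M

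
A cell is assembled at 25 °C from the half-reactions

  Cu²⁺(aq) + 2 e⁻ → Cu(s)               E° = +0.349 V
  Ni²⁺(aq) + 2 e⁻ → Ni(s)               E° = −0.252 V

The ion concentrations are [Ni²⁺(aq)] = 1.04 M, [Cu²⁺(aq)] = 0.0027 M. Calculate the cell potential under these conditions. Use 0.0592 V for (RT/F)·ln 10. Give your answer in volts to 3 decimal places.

+0.524 V

The Cu²⁺/Cu couple has the more positive E°, so it is the cathode; Ni²⁺/Ni is the anode.
E°cell = E°cat − E°an = +0.349 − (−0.252) = +0.601 V; n = 2.
The balanced reaction is Cu²⁺(aq) + Ni(s) → Cu(s) + Ni²⁺(aq), so Q = [Ni²⁺(aq)] / [Cu²⁺(aq)] = 385 and log Q = 2.586.
Applying E = E° − (RT ln10/nF)·log Q gives +0.601 − (0.0592/2)(2.586) = +0.524 V.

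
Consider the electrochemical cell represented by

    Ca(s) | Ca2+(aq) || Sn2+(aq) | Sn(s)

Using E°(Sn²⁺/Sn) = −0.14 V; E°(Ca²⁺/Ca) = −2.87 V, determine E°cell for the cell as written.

+2.73 V

By convention the left-hand electrode in cell notation is the anode (oxidation) and the right-hand electrode is the cathode (reduction).
E°cell = E°(right) − E°(left) = −0.14 − (−2.87) = +2.73 V.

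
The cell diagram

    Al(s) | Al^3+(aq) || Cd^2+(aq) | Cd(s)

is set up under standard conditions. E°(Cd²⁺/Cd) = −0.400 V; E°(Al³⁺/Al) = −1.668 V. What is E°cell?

+1.268 V

By convention the left-hand electrode in cell notation is the anode (oxidation) and the right-hand electrode is the cathode (reduction).
E°cell = E°(right) − E°(left) = −0.400 − (−1.668) = +1.268 V.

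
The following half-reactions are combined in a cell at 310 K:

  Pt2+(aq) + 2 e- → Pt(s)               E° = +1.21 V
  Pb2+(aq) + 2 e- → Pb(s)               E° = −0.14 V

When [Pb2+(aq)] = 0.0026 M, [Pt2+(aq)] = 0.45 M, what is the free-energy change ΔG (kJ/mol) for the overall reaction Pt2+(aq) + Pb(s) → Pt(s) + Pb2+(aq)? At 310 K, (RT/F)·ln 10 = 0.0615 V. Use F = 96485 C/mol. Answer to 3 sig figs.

−274 kJ/mol

The standard cell potential is +1.21 − (−0.14) = +1.35 V, with n = 2 electrons in the balanced equation.
Q = [Pb2+(aq)] / [Pt2+(aq)] = 0.00578, so log Q = −2.238 and E = +1.35 − (0.0615/2)(−2.238) = +1.4188 V.
Then ΔG = −nFE = −2 × 96485 × +1.4188 J/mol = −274 kJ/mol.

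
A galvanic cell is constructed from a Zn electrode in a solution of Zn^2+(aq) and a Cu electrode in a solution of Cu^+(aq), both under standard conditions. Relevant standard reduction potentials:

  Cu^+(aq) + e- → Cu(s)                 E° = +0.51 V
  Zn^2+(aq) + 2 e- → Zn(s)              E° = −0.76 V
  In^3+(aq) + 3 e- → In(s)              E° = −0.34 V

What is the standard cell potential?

The Cu⁺/Cu couple has the higher E°, so Cu ion is reduced (cathode) and Zn is oxidized (anode).
E°cell = E°(cathode) − E°(anode) = +0.51 − (−0.76) = +1.27 V.

+1.27 V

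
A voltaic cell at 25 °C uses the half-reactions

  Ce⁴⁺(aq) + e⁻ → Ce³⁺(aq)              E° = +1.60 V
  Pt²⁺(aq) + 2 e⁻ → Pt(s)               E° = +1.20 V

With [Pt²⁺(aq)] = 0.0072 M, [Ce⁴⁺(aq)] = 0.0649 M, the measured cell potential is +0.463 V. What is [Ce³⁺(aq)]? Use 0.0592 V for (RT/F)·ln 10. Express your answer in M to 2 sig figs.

0.066 M

The Ce⁴⁺/Ce³⁺ couple has the larger reduction potential, so it is the cathode: E°cell = +1.60 − (+1.20) = +0.40 V and n = 2.
Rearranging E = E° − (0.0592/n)·log Q gives log Q = 2(+0.40 − (+0.463))/0.0592 = −2.128.
For 2 Ce⁴⁺(aq) + Pt(s) → 2 Ce³⁺(aq) + Pt²⁺(aq), the reaction quotient is Q = ([Ce³⁺(aq)]^2·[Pt²⁺(aq)]) / [Ce⁴⁺(aq)]^2.
Solving for the unknown gives log [Ce³⁺(aq)] = −1.180, so [Ce³⁺(aq)] ≈ 0.066 M.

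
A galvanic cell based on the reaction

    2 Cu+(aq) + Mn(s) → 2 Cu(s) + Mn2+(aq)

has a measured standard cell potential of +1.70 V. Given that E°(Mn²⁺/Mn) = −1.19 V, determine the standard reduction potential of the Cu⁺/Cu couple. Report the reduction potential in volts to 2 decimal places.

In the reaction as written the Cu⁺/Cu couple is reduced (cathode) and Mn²⁺/Mn is oxidized (anode), so E°cell = E°(Cu⁺/Cu) − E°(Mn²⁺/Mn).
E°(Cu⁺/Cu) = E°cell + E°(anode) = +1.70 + (−1.19) = +0.51 V.

+0.51 V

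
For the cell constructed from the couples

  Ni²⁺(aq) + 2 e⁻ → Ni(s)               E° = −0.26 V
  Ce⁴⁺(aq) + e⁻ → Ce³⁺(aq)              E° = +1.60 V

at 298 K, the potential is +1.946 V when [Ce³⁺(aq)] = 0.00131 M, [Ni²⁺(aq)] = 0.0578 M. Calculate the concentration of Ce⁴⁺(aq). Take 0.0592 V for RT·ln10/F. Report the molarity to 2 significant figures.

Ce⁴⁺/Ce³⁺ is the cathode (higher E°); E°cell = +1.60 − (−0.26) = +1.86 V with n = 2.
Rearranging E = E° − (0.0592/n)·log Q gives log Q = 2(+1.86 − (+1.946))/0.0592 = −2.905.
The balanced reaction is 2 Ce⁴⁺(aq) + Ni(s) → 2 Ce³⁺(aq) + Ni²⁺(aq), so Q = ([Ce³⁺(aq)]^2·[Ni²⁺(aq)]) / [Ce⁴⁺(aq)]^2.
Substituting the known concentrations and solving, log [Ce⁴⁺(aq)] = −2.049 and [Ce⁴⁺(aq)] = 0.0089 M.

0.0089 M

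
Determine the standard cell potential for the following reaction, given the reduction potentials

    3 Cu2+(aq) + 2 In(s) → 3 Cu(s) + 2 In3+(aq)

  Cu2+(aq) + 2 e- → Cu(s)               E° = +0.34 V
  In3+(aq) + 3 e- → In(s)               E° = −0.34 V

+0.68 V

In the reaction as written, Cu2+(aq) is reduced (cathode) and In3+(aq) is produced by oxidation at the anode.
E°cell = E°(cathode) − E°(anode) = +0.34 − (−0.34) = +0.68 V.
The positive value indicates the reaction is spontaneous as written.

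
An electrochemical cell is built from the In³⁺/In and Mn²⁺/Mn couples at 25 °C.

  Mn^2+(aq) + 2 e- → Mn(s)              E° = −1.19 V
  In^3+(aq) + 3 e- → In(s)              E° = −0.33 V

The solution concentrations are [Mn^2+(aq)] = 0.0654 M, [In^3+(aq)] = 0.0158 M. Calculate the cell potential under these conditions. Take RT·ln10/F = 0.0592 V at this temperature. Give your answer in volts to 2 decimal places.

The In³⁺/In couple has the more positive E°, so it is the cathode; Mn²⁺/Mn is the anode.
E°cell = −0.33 − (−1.19) = +0.86 V, with n = 6 electrons transferred.
The balanced reaction is 2 In^3+(aq) + 3 Mn(s) → 2 In(s) + 3 Mn^2+(aq), so Q = [Mn^2+(aq)]^3 / [In^3+(aq)]^2 = 1.12 and log Q = 0.049.
By the Nernst equation, E = +0.86 − (0.0592/6)·(0.049) = +0.86 V.

+0.86 V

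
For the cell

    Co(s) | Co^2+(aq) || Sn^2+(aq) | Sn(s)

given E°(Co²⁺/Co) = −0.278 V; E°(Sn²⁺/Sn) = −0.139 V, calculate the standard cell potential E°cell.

+0.139 V

By convention the left-hand electrode in cell notation is the anode (oxidation) and the right-hand electrode is the cathode (reduction).
E°cell = E°(right) − E°(left) = −0.139 − (−0.278) = +0.139 V.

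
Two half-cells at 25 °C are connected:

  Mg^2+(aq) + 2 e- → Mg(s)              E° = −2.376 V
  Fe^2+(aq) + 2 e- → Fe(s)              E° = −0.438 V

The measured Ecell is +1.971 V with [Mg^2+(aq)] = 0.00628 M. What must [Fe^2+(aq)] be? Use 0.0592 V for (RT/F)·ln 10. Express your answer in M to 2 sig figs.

With Fe²⁺/Fe at the cathode and Mg²⁺/Mg at the anode, E°cell = −0.438 − (−2.376) = +1.938 V (n = 2).
Since E = E° − (0.0592/n)·log Q, log Q = n(E° − E)/0.0592 = −1.115.
For Fe^2+(aq) + Mg(s) → Fe(s) + Mg^2+(aq), the reaction quotient is Q = [Mg^2+(aq)] / [Fe^2+(aq)].
Substituting the known concentrations and solving, log [Fe^2+(aq)] = −1.087 and [Fe^2+(aq)] = 0.082 M.

0.082 M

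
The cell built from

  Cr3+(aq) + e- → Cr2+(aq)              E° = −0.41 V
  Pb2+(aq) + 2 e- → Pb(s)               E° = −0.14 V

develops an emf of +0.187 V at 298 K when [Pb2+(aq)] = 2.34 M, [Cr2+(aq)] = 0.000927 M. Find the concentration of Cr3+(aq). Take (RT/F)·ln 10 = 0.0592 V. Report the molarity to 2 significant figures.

Pb²⁺/Pb is the cathode (higher E°); E°cell = −0.14 − (−0.41) = +0.27 V with n = 2.
Since E = E° − (0.0592/n)·log Q, log Q = n(E° − E)/0.0592 = 2.804.
For Pb2+(aq) + 2 Cr2+(aq) → Pb(s) + 2 Cr3+(aq), the reaction quotient is Q = [Cr3+(aq)]^2 / ([Pb2+(aq)]·[Cr2+(aq)]^2).
Solving for the unknown gives log [Cr3+(aq)] = −1.446, so [Cr3+(aq)] ≈ 0.036 M.

0.036 M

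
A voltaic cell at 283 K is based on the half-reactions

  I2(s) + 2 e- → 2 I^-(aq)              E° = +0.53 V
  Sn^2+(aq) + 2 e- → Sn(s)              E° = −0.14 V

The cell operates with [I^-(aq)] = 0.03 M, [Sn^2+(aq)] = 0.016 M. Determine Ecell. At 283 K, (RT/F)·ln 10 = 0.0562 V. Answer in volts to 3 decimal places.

Since E°(I₂/I⁻) > E°(Sn²⁺/Sn), I₂/I⁻ serves as the cathode.
The standard potential is +0.53 − (−0.14) = +0.67 V and the balanced reaction transfers n = 2 electrons.
For the overall reaction I2(s) + Sn(s) → 2 I^-(aq) + Sn^2+(aq), Q = [I^-(aq)]^2·[Sn^2+(aq)] = 1.44×10^−5, giving log Q = −4.842.
By the Nernst equation, E = +0.67 − (0.0562/2)·(−4.842) = +0.806 V.

+0.806 V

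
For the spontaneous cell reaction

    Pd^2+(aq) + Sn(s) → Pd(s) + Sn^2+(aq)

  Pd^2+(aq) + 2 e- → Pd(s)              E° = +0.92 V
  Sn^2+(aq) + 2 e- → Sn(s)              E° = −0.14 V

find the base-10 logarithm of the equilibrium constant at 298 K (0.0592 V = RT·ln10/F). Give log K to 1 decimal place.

The Pd²⁺/Pd couple is reduced (cathode); E°cell = +0.92 − (−0.14) = +1.06 V with n = 2.
At equilibrium E = 0, so log K = nE°cell / 0.0592 = (2)(+1.06) / 0.0592 = 35.8.

log K = 35.8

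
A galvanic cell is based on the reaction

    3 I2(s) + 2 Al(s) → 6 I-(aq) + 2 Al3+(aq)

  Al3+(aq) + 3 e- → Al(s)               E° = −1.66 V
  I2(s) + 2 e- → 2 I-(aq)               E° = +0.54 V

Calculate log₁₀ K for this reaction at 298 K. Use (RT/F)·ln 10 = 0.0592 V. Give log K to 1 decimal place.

log K = 223.0

The I₂/I⁻ couple is reduced (cathode); E°cell = +0.54 − (−1.66) = +2.20 V with n = 6.
At equilibrium E = 0, so log K = nE°cell / 0.0592 = (6)(+2.20) / 0.0592 = 223.0.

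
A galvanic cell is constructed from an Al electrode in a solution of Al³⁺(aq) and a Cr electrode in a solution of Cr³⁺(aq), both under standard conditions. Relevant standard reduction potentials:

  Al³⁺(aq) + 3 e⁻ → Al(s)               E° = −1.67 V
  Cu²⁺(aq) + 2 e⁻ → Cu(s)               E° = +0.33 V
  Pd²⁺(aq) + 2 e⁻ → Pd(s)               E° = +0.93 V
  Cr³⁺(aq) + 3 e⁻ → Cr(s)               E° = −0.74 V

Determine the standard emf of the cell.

Of the two couples in this cell, the one with the more positive reduction potential is reduced at the cathode: here that is Cr³⁺/Cr (−0.74 V); Al³⁺/Al (−1.67 V) is the anode.
E°cell = E°(cathode) − E°(anode) = −0.74 − (−1.67) = +0.93 V.

+0.93 V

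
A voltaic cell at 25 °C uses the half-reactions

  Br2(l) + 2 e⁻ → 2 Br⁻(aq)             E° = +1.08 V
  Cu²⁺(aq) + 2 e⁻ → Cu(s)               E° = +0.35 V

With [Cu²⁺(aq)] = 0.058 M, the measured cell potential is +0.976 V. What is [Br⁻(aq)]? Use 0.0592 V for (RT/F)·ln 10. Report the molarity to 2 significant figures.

With Br₂/Br⁻ at the cathode and Cu²⁺/Cu at the anode, E°cell = +1.08 − (+0.35) = +0.73 V (n = 2).
Rearranging E = E° − (0.0592/n)·log Q gives log Q = 2(+0.73 − (+0.976))/0.0592 = −8.311.
For Br2(l) + Cu(s) → 2 Br⁻(aq) + Cu²⁺(aq), the reaction quotient is Q = [Br⁻(aq)]^2·[Cu²⁺(aq)].
Isolating [Br⁻(aq)] in Q = 10^{−8.311} yields log [Br⁻(aq)] = −3.537, i.e. 0.00029 M.

0.00029 M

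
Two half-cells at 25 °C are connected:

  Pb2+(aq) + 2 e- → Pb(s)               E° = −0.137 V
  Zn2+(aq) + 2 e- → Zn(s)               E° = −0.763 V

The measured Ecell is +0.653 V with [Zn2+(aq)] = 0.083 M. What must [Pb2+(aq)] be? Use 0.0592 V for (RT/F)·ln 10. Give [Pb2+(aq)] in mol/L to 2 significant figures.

Pb²⁺/Pb is the cathode (higher E°); E°cell = −0.137 − (−0.763) = +0.626 V with n = 2.
From the Nernst equation, log Q = n(E° − E)/0.0592 = 2·(+0.626 − (+0.653))/0.0592 = −0.912.
The balanced reaction is Pb2+(aq) + Zn(s) → Pb(s) + Zn2+(aq), so Q = [Zn2+(aq)] / [Pb2+(aq)].
Solving for the unknown gives log [Pb2+(aq)] = −0.169, so [Pb2+(aq)] ≈ 0.68 M.

0.68 M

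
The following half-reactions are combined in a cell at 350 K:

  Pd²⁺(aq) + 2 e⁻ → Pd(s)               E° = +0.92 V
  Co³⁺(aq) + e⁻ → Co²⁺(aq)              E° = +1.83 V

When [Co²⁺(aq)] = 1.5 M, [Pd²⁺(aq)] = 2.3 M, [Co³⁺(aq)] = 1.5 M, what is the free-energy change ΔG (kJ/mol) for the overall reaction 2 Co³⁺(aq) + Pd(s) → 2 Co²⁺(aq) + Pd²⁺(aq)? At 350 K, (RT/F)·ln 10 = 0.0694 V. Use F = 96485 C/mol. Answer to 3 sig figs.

The standard cell potential is +1.83 − (+0.92) = +0.91 V, with n = 2 electrons in the balanced equation.
Here Q = ([Co²⁺(aq)]^2·[Pd²⁺(aq)]) / [Co³⁺(aq)]^2 = 2.3 (log Q = 0.362), giving E = +0.91 − (0.0694/2)·(0.362) = +0.8974 V.
Finally ΔG = −nFE = −(2)(96485 C/mol)(+0.8974 V) = −173 kJ/mol.

−173 kJ/mol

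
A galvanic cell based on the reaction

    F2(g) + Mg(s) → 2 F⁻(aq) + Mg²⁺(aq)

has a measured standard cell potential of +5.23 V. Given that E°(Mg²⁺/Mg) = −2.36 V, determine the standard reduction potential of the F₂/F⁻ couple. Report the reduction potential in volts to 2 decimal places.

+2.87 V

In the reaction as written the F₂/F⁻ couple is reduced (cathode) and Mg²⁺/Mg is oxidized (anode), so E°cell = E°(F₂/F⁻) − E°(Mg²⁺/Mg).
E°(F₂/F⁻) = E°cell + E°(anode) = +5.23 + (−2.36) = +2.87 V.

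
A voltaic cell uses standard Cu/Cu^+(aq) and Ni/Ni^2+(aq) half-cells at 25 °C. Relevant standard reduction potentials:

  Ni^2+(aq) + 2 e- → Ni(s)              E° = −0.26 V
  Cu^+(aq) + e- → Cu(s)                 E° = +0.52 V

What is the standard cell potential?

Of the two couples in this cell, the one with the more positive reduction potential is reduced at the cathode: here that is Cu⁺/Cu (+0.52 V); Ni²⁺/Ni (−0.26 V) is the anode.
E°cell = E°(cathode) − E°(anode) = +0.52 − (−0.26) = +0.78 V.

+0.78 V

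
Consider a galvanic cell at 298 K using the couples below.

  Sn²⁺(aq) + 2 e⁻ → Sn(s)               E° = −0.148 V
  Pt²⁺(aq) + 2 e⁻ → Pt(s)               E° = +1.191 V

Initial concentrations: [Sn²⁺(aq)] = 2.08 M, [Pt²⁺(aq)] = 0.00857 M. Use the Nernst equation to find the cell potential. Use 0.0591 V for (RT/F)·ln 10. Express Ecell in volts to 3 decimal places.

+1.269 V

Pt²⁺/Pt is reduced (cathode, E° = +1.191 V) and Sn²⁺/Sn is oxidized (anode).
E°cell = +1.191 − (−0.148) = +1.339 V, with n = 2 electrons transferred.
Balancing gives Pt²⁺(aq) + Sn(s) → Pt(s) + Sn²⁺(aq); hence Q = [Sn²⁺(aq)] / [Pt²⁺(aq)] = 243 (log Q = 2.385).
Applying E = E° − (RT ln10/nF)·log Q gives +1.339 − (0.0591/2)(2.385) = +1.269 V.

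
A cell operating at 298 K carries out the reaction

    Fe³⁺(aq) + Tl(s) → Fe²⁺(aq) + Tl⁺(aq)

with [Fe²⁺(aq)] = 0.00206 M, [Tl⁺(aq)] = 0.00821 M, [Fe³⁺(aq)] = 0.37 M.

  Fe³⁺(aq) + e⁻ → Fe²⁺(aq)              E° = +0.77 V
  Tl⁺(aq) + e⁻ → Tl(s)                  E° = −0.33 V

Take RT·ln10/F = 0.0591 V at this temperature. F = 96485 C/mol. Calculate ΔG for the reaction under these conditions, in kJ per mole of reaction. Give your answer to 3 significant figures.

−131 kJ/mol

With Fe³⁺/Fe²⁺ reduced at the cathode, E°cell = +0.77 − (−0.33) = +1.10 V and n = 1.
The reaction quotient is ([Fe²⁺(aq)]·[Tl⁺(aq)]) / [Fe³⁺(aq)] = 4.57×10^−5; by Nernst, E = +1.10 − (0.0591/1)(−4.340) = +1.3565 V.
Then ΔG = −nFE = −1 × 96485 × +1.3565 J/mol = −131 kJ/mol.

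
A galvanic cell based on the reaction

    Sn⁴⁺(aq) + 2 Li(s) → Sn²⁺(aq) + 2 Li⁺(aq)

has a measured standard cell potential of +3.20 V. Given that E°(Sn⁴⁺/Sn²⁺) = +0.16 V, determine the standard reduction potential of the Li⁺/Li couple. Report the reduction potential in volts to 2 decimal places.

−3.04 V

In the reaction as written the Sn⁴⁺/Sn²⁺ couple is reduced (cathode) and Li⁺/Li is oxidized (anode), so E°cell = E°(Sn⁴⁺/Sn²⁺) − E°(Li⁺/Li).
E°(Li⁺/Li) = E°(cathode) − E°cell = +0.16 − (+3.20) = −3.04 V.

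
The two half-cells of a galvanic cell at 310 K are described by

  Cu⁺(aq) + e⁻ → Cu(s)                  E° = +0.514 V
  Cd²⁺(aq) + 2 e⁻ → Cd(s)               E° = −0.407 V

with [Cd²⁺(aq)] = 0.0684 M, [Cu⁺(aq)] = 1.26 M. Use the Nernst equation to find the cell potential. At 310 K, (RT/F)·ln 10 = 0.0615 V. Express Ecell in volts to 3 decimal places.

Since E°(Cu⁺/Cu) > E°(Cd²⁺/Cd), Cu⁺/Cu serves as the cathode.
The standard potential is +0.514 − (−0.407) = +0.921 V and the balanced reaction transfers n = 2 electrons.
Balancing gives 2 Cu⁺(aq) + Cd(s) → 2 Cu(s) + Cd²⁺(aq); hence Q = [Cd²⁺(aq)] / [Cu⁺(aq)]^2 = 0.0431 (log Q = −1.366).
Applying E = E° − (RT ln10/nF)·log Q gives +0.921 − (0.0615/2)(−1.366) = +0.963 V.

+0.963 V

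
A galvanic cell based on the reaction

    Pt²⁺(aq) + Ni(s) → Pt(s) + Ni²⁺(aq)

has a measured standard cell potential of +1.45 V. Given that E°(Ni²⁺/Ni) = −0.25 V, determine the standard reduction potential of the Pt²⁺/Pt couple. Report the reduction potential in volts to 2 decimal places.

+1.20 V

In the reaction as written the Pt²⁺/Pt couple is reduced (cathode) and Ni²⁺/Ni is oxidized (anode), so E°cell = E°(Pt²⁺/Pt) − E°(Ni²⁺/Ni).
E°(Pt²⁺/Pt) = E°cell + E°(anode) = +1.45 + (−0.25) = +1.20 V.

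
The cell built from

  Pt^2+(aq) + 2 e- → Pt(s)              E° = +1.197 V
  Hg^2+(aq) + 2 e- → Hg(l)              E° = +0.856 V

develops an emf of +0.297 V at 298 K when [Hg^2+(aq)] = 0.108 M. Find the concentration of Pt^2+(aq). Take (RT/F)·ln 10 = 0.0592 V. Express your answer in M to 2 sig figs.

The Pt²⁺/Pt couple has the larger reduction potential, so it is the cathode: E°cell = +1.197 − (+0.856) = +0.341 V and n = 2.
Rearranging E = E° − (0.0592/n)·log Q gives log Q = 2(+0.341 − (+0.297))/0.0592 = 1.486.
Balancing electrons gives Pt^2+(aq) + Hg(l) → Pt(s) + Hg^2+(aq); thus Q = [Hg^2+(aq)] / [Pt^2+(aq)].
Solving for the unknown gives log [Pt^2+(aq)] = −2.453, so [Pt^2+(aq)] ≈ 0.0035 M.

0.0035 M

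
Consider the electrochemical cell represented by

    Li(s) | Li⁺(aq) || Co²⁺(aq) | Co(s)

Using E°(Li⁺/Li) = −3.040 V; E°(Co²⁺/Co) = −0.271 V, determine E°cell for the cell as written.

By convention the left-hand electrode in cell notation is the anode (oxidation) and the right-hand electrode is the cathode (reduction).
E°cell = E°(right) − E°(left) = −0.271 − (−3.040) = +2.769 V.

+2.769 V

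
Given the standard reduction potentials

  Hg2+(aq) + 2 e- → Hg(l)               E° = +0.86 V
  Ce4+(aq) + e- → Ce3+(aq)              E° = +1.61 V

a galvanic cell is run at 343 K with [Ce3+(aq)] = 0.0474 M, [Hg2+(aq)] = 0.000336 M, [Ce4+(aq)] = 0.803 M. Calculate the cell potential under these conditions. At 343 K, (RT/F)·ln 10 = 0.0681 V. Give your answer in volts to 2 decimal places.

+0.95 V

Ce⁴⁺/Ce³⁺ is reduced (cathode, E° = +1.61 V) and Hg²⁺/Hg is oxidized (anode).
The standard potential is +1.61 − (+0.86) = +0.75 V and the balanced reaction transfers n = 2 electrons.
For the overall reaction 2 Ce4+(aq) + Hg(l) → 2 Ce3+(aq) + Hg2+(aq), Q = ([Ce3+(aq)]^2·[Hg2+(aq)]) / [Ce4+(aq)]^2 = 1.17×10^−6, giving log Q = −5.932.
By the Nernst equation, E = +0.75 − (0.0681/2)·(−5.932) = +0.95 V.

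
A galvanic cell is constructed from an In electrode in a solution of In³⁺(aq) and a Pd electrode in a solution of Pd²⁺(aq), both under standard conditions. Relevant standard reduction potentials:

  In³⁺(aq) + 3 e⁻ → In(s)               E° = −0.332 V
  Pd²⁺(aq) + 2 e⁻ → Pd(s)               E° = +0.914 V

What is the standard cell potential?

+1.246 V

The Pd²⁺/Pd couple has the higher E°, so Pd ion is reduced (cathode) and In is oxidized (anode).
E°cell = E°(cathode) − E°(anode) = +0.914 − (−0.332) = +1.246 V.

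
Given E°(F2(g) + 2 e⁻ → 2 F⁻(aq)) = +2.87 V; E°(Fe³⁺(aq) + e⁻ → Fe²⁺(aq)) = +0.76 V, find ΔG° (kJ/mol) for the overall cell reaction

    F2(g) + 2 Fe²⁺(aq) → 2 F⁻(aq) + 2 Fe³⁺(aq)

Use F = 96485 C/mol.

In the reaction as written F2(g) is reduced, so the F₂/F⁻ couple is the cathode and Fe³⁺/Fe²⁺ is the anode.
E°cell = +2.87 − (+0.76) = +2.11 V; balancing electrons gives n = 2.
ΔG° = −nFE°cell = −(2)(96485)(+2.11) J/mol = −407 kJ/mol.

−407 kJ/mol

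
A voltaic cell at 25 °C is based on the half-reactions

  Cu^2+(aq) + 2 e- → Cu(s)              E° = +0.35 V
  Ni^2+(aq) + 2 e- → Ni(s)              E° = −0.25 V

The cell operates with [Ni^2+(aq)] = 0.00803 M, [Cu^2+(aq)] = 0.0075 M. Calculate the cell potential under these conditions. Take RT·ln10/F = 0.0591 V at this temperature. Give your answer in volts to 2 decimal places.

+0.60 V

Cu²⁺/Cu is reduced (cathode, E° = +0.35 V) and Ni²⁺/Ni is oxidized (anode).
The standard potential is +0.35 − (−0.25) = +0.60 V and the balanced reaction transfers n = 2 electrons.
Balancing gives Cu^2+(aq) + Ni(s) → Cu(s) + Ni^2+(aq); hence Q = [Ni^2+(aq)] / [Cu^2+(aq)] = 1.07 (log Q = 0.030).
Applying E = E° − (RT ln10/nF)·log Q gives +0.60 − (0.0591/2)(0.030) = +0.60 V.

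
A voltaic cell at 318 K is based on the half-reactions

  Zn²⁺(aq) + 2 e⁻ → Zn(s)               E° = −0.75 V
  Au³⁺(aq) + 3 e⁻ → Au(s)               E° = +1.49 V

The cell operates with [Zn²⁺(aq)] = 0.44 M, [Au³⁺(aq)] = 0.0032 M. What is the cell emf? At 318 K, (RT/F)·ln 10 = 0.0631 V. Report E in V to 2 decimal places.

Since E°(Au³⁺/Au) > E°(Zn²⁺/Zn), Au³⁺/Au serves as the cathode.
E°cell = +1.49 − (−0.75) = +2.24 V, with n = 6 electrons transferred.
Balancing gives 2 Au³⁺(aq) + 3 Zn(s) → 2 Au(s) + 3 Zn²⁺(aq); hence Q = [Zn²⁺(aq)]^3 / [Au³⁺(aq)]^2 = 8.32×10^3 (log Q = 3.920).
By the Nernst equation, E = +2.24 − (0.0631/6)·(3.920) = +2.20 V.

+2.20 V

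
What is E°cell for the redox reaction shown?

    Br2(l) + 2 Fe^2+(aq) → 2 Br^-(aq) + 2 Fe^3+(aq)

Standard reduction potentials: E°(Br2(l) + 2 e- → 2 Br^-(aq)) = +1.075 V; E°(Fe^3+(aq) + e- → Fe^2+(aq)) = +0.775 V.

+0.300 V

In the reaction as written, Br2(l) is reduced (cathode) and Fe^3+(aq) is produced by oxidation at the anode.
E°cell = E°(cathode) − E°(anode) = +1.075 − (+0.775) = +0.300 V.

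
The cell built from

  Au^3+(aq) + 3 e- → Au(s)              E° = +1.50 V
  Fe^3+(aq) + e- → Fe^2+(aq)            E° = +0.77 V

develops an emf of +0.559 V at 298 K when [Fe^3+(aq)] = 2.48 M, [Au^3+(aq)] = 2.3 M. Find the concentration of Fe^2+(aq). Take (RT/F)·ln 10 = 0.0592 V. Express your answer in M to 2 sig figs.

With Au³⁺/Au at the cathode and Fe³⁺/Fe²⁺ at the anode, E°cell = +1.50 − (+0.77) = +0.73 V (n = 3).
From the Nernst equation, log Q = n(E° − E)/0.0592 = 3·(+0.73 − (+0.559))/0.0592 = 8.666.
The balanced reaction is Au^3+(aq) + 3 Fe^2+(aq) → Au(s) + 3 Fe^3+(aq), so Q = [Fe^3+(aq)]^3 / ([Au^3+(aq)]·[Fe^2+(aq)]^3).
Solving for the unknown gives log [Fe^2+(aq)] = −2.615, so [Fe^2+(aq)] ≈ 0.0024 M.

0.0024 M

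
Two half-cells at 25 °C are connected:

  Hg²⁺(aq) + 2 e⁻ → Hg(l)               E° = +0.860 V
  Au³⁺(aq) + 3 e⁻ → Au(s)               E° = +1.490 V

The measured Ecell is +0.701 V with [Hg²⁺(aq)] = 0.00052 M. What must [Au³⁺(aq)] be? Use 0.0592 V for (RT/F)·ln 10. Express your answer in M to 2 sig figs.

0.047 M

Au³⁺/Au is the cathode (higher E°); E°cell = +1.490 − (+0.860) = +0.630 V with n = 6.
Rearranging E = E° − (0.0592/n)·log Q gives log Q = 6(+0.630 − (+0.701))/0.0592 = −7.196.
The balanced reaction is 2 Au³⁺(aq) + 3 Hg(l) → 2 Au(s) + 3 Hg²⁺(aq), so Q = [Hg²⁺(aq)]^3 / [Au³⁺(aq)]^2.
Solving for the unknown gives log [Au³⁺(aq)] = −1.328, so [Au³⁺(aq)] ≈ 0.047 M.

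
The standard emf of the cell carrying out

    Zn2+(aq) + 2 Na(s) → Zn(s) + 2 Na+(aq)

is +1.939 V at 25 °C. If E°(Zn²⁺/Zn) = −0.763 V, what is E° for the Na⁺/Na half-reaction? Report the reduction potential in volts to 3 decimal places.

In the reaction as written the Zn²⁺/Zn couple is reduced (cathode) and Na⁺/Na is oxidized (anode), so E°cell = E°(Zn²⁺/Zn) − E°(Na⁺/Na).
E°(Na⁺/Na) = E°(cathode) − E°cell = −0.763 − (+1.939) = −2.702 V.

−2.702 V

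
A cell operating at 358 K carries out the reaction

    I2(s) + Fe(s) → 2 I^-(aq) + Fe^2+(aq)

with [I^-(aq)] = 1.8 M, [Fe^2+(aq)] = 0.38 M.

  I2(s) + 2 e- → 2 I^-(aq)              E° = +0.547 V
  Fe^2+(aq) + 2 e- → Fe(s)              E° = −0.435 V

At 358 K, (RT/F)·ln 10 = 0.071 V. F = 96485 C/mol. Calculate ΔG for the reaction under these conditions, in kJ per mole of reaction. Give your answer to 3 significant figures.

−189 kJ/mol

With I₂/I⁻ reduced at the cathode, E°cell = +0.547 − (−0.435) = +0.982 V and n = 2.
Here Q = [I^-(aq)]^2·[Fe^2+(aq)] = 1.23 (log Q = 0.090), giving E = +0.982 − (0.071/2)·(0.090) = +0.9788 V.
ΔG = −nFE = −(2)(96485)(+0.9788) J/mol = −189 kJ/mol.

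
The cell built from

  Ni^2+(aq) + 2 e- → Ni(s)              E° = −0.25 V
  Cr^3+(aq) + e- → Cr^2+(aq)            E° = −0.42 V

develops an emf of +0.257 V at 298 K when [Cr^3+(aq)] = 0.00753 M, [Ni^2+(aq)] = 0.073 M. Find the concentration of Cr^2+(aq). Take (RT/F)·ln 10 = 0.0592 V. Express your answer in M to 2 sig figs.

Ni²⁺/Ni is the cathode (higher E°); E°cell = −0.25 − (−0.42) = +0.17 V with n = 2.
Since E = E° − (0.0592/n)·log Q, log Q = n(E° − E)/0.0592 = −2.939.
Balancing electrons gives Ni^2+(aq) + 2 Cr^2+(aq) → Ni(s) + 2 Cr^3+(aq); thus Q = [Cr^3+(aq)]^2 / ([Ni^2+(aq)]·[Cr^2+(aq)]^2).
Solving for the unknown gives log [Cr^2+(aq)] = −0.085, so [Cr^2+(aq)] ≈ 0.82 M.

0.82 M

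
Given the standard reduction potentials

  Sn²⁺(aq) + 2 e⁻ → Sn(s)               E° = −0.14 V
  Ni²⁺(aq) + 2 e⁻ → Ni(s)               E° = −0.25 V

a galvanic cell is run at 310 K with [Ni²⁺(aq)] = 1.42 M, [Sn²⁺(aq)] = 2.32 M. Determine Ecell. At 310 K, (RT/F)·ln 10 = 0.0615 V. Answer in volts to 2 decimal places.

Since E°(Sn²⁺/Sn) > E°(Ni²⁺/Ni), Sn²⁺/Sn serves as the cathode.
The standard potential is −0.14 − (−0.25) = +0.11 V and the balanced reaction transfers n = 2 electrons.
For the overall reaction Sn²⁺(aq) + Ni(s) → Sn(s) + Ni²⁺(aq), Q = [Ni²⁺(aq)] / [Sn²⁺(aq)] = 0.612, giving log Q = −0.213.
E = E° − (0.0615/n)·log Q = +0.11 − (0.0615/2)(−0.213) = +0.12 V.

+0.12 V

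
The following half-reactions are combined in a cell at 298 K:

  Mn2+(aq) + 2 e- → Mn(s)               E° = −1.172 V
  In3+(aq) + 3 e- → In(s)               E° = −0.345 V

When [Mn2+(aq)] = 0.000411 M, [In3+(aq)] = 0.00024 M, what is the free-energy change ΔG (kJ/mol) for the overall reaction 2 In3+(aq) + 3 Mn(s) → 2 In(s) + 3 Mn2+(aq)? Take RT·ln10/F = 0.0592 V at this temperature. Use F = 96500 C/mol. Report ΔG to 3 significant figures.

E°cell = −0.345 − (−1.172) = +0.827 V; the balanced reaction transfers n = 6 electrons.
Here Q = [Mn2+(aq)]^3 / [In3+(aq)]^2 = 0.00121 (log Q = −2.919), giving E = +0.827 − (0.0592/6)·(−2.919) = +0.8558 V.
ΔG = −nFE = −(6)(96500)(+0.8558) J/mol = −496 kJ/mol.

−496 kJ/mol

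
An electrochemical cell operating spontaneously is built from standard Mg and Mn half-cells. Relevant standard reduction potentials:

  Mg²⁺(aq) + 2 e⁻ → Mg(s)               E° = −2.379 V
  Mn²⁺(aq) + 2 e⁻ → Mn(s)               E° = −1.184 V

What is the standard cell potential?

+1.195 V

Of the two couples in this cell, the one with the more positive reduction potential is reduced at the cathode: here that is Mn²⁺/Mn (−1.184 V); Mg²⁺/Mg (−2.379 V) is the anode.
E°cell = E°(cathode) − E°(anode) = −1.184 − (−2.379) = +1.195 V.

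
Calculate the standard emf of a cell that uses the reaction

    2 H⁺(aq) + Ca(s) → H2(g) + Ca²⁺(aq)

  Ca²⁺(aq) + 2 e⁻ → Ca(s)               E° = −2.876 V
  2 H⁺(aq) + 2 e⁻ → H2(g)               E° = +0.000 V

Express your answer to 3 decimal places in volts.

H⁺(aq) gains electrons, so the 2H⁺/H₂ couple is the cathode; the Ca²⁺/Ca couple is the anode.
E°cell = E°(cathode) − E°(anode) = +0.000 − (−2.876) = +2.876 V.

+2.876 V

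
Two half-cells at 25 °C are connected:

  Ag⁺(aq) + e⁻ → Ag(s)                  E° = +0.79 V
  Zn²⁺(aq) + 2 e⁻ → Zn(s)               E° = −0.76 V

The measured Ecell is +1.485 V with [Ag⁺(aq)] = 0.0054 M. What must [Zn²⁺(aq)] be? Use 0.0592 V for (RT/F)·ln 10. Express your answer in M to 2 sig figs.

0.0046 M

With Ag⁺/Ag at the cathode and Zn²⁺/Zn at the anode, E°cell = +0.79 − (−0.76) = +1.55 V (n = 2).
From the Nernst equation, log Q = n(E° − E)/0.0592 = 2·(+1.55 − (+1.485))/0.0592 = 2.196.
Balancing electrons gives 2 Ag⁺(aq) + Zn(s) → 2 Ag(s) + Zn²⁺(aq); thus Q = [Zn²⁺(aq)] / [Ag⁺(aq)]^2.
Solving for the unknown gives log [Zn²⁺(aq)] = −2.339, so [Zn²⁺(aq)] ≈ 0.0046 M.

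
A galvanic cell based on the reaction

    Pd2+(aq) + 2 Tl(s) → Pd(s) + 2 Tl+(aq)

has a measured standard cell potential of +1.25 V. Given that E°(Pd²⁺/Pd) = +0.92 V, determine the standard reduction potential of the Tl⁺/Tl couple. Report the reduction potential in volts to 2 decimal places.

−0.33 V

In the reaction as written the Pd²⁺/Pd couple is reduced (cathode) and Tl⁺/Tl is oxidized (anode), so E°cell = E°(Pd²⁺/Pd) − E°(Tl⁺/Tl).
E°(Tl⁺/Tl) = E°(cathode) − E°cell = +0.92 − (+1.25) = −0.33 V.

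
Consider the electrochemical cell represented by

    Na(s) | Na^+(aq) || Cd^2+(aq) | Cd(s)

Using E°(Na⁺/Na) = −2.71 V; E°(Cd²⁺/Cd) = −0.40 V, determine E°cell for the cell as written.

By convention the left-hand electrode in cell notation is the anode (oxidation) and the right-hand electrode is the cathode (reduction).
E°cell = E°(right) − E°(left) = −0.40 − (−2.71) = +2.31 V.

+2.31 V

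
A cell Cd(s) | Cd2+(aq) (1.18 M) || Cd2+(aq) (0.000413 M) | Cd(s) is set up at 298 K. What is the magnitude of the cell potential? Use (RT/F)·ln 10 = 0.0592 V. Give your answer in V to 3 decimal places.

For a concentration cell E°cell = 0, since both electrodes use the same couple.
The compartment with the higher Cd2+(aq) concentration (1.18 M) acts as the cathode; ions are reduced there and produced at the dilute (0.000413 M) anode.
With n = 2, Ecell = −(0.0592/2)·log([dilute]/[conc]) = −(0.0592/2)·log(0.000413/1.18) = +0.102 V.

0.102 V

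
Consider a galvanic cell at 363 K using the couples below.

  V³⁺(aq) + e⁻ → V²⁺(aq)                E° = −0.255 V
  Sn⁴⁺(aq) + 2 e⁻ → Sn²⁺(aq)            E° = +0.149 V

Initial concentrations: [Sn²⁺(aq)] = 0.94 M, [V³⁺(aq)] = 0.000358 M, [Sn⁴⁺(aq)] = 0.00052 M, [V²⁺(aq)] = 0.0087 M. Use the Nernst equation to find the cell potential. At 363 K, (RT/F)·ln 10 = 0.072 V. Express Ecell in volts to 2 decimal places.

+0.39 V

Sn⁴⁺/Sn²⁺ is reduced (cathode, E° = +0.149 V) and V³⁺/V²⁺ is oxidized (anode).
The standard potential is +0.149 − (−0.255) = +0.404 V and the balanced reaction transfers n = 2 electrons.
Balancing gives Sn⁴⁺(aq) + 2 V²⁺(aq) → Sn²⁺(aq) + 2 V³⁺(aq); hence Q = ([Sn²⁺(aq)]·[V³⁺(aq)]^2) / ([Sn⁴⁺(aq)]·[V²⁺(aq)]^2) = 3.06 (log Q = 0.486).
By the Nernst equation, E = +0.404 − (0.072/2)·(0.486) = +0.39 V.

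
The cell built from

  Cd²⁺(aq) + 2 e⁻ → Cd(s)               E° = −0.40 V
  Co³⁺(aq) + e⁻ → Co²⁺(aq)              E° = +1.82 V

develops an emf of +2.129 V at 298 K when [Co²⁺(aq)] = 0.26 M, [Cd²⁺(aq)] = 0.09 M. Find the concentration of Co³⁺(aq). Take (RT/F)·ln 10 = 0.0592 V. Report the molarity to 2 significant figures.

The Co³⁺/Co²⁺ couple has the larger reduction potential, so it is the cathode: E°cell = +1.82 − (−0.40) = +2.22 V and n = 2.
Rearranging E = E° − (0.0592/n)·log Q gives log Q = 2(+2.22 − (+2.129))/0.0592 = 3.074.
Balancing electrons gives 2 Co³⁺(aq) + Cd(s) → 2 Co²⁺(aq) + Cd²⁺(aq); thus Q = ([Co²⁺(aq)]^2·[Cd²⁺(aq)]) / [Co³⁺(aq)]^2.
Isolating [Co³⁺(aq)] in Q = 10^{3.074} yields log [Co³⁺(aq)] = −2.645, i.e. 0.0023 M.

0.0023 M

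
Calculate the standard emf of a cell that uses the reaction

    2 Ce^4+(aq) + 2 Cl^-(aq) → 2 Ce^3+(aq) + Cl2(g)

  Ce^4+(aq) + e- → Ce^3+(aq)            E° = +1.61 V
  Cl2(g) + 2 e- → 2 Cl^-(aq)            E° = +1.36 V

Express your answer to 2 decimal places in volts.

Ce^4+(aq) gains electrons, so the Ce⁴⁺/Ce³⁺ couple is the cathode; the Cl₂/Cl⁻ couple is the anode.
E°cell = E°(cathode) − E°(anode) = +1.61 − (+1.36) = +0.25 V.
The positive value indicates the reaction is spontaneous as written.

+0.25 V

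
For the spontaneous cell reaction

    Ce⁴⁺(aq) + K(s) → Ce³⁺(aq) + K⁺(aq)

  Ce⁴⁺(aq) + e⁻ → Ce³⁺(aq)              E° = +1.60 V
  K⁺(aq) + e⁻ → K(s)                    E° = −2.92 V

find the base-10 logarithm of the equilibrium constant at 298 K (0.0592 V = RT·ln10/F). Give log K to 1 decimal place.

The Ce⁴⁺/Ce³⁺ couple is reduced (cathode); E°cell = +1.60 − (−2.92) = +4.52 V with n = 1.
At equilibrium E = 0, so log K = nE°cell / 0.0592 = (1)(+4.52) / 0.0592 = 76.4.

log K = 76.4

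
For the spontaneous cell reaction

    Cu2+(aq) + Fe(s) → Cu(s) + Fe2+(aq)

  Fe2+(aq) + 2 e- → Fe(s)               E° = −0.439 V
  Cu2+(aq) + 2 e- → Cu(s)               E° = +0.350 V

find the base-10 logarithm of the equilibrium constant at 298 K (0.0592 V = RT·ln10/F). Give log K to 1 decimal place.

The Cu²⁺/Cu couple is reduced (cathode); E°cell = +0.350 − (−0.439) = +0.789 V with n = 2.
At equilibrium E = 0, so log K = nE°cell / 0.0592 = (2)(+0.789) / 0.0592 = 26.7.

log K = 26.7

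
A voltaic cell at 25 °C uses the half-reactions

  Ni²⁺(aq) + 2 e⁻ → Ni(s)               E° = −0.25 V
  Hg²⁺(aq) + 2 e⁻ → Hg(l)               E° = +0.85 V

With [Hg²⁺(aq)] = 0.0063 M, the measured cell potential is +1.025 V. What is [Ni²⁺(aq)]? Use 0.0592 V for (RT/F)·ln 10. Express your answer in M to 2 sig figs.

With Hg²⁺/Hg at the cathode and Ni²⁺/Ni at the anode, E°cell = +0.85 − (−0.25) = +1.10 V (n = 2).
Rearranging E = E° − (0.0592/n)·log Q gives log Q = 2(+1.10 − (+1.025))/0.0592 = 2.534.
Balancing electrons gives Hg²⁺(aq) + Ni(s) → Hg(l) + Ni²⁺(aq); thus Q = [Ni²⁺(aq)] / [Hg²⁺(aq)].
Substituting the known concentrations and solving, log [Ni²⁺(aq)] = 0.333 and [Ni²⁺(aq)] = 2.2 M.

2.2 M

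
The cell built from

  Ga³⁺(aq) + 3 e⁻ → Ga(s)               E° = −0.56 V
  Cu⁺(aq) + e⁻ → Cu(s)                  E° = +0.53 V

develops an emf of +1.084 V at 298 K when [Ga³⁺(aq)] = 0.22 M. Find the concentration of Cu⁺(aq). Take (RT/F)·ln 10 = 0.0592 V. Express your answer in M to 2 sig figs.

0.48 M

Cu⁺/Cu is the cathode (higher E°); E°cell = +0.53 − (−0.56) = +1.09 V with n = 3.
Since E = E° − (0.0592/n)·log Q, log Q = n(E° − E)/0.0592 = 0.304.
Balancing electrons gives 3 Cu⁺(aq) + Ga(s) → 3 Cu(s) + Ga³⁺(aq); thus Q = [Ga³⁺(aq)] / [Cu⁺(aq)]^3.
Solving for the unknown gives log [Cu⁺(aq)] = −0.321, so [Cu⁺(aq)] ≈ 0.48 M.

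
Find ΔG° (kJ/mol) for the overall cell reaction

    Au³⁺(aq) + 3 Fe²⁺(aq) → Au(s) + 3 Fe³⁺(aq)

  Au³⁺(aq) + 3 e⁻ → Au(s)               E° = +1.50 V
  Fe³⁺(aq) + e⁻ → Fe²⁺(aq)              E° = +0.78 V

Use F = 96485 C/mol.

In the reaction as written Au³⁺(aq) is reduced, so the Au³⁺/Au couple is the cathode and Fe³⁺/Fe²⁺ is the anode.
E°cell = +1.50 − (+0.78) = +0.72 V; balancing electrons gives n = 3.
ΔG° = −nFE°cell = −(3)(96485)(+0.72) J/mol = −208 kJ/mol.

−208 kJ/mol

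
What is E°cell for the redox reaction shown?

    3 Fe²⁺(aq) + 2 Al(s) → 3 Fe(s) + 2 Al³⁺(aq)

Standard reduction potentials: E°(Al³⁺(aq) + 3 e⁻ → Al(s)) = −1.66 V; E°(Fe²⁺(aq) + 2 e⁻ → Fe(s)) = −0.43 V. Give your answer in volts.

+1.23 V

Fe²⁺(aq) gains electrons, so the Fe²⁺/Fe couple is the cathode; the Al³⁺/Al couple is the anode.
E°cell = E°(cathode) − E°(anode) = −0.43 − (−1.66) = +1.23 V.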